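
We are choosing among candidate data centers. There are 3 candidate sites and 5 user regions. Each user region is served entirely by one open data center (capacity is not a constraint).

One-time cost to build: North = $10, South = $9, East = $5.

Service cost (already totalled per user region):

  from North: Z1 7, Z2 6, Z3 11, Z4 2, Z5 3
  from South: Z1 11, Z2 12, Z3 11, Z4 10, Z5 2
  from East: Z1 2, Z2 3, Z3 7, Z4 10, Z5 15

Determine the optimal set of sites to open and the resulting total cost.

Open North and East; minimum total cost 32.

For any fixed open set, each user region goes to its cheapest open site; total = fixed + service.
{North, East}: Z1→East 2, Z2→East 3, Z3→East 7, Z4→North 2, Z5→North 3. Service 17; fixed 15; total 32.
{South, East}: service 24 + fixed 14 = 38
{North}: Z1→North 7, Z2→North 6, Z3→North 11, Z4→North 2, Z5→North 3. Service 29; fixed 10; total 39.
{North, South, East}: Z1→East 2, Z2→East 3, Z3→East 7, Z4→North 2, Z5→South 2. Service 16; fixed 24; total 40.
No other subset beats 32.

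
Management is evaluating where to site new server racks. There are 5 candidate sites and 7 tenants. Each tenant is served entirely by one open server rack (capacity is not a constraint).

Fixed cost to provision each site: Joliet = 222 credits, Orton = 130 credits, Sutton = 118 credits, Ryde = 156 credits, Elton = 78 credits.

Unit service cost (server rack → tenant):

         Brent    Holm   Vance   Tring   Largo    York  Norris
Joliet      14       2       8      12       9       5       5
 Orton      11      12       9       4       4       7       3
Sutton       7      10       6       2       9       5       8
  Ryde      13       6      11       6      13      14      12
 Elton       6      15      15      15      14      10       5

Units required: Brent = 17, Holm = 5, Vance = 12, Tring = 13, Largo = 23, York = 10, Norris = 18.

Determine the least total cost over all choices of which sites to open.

For any fixed open set, each tenant goes to its cheapest open site; total = fixed + service.
{Orton, Sutton}: Brent→Sutton 7·17=119, Holm→Sutton 10·5=50, Vance→Sutton 6·12=72, Tring→Sutton 2·13=26, Largo→Orton 4·23=92, York→Sutton 5·10=50, Norris→Orton 3·18=54. Service 463; fixed 248; total 711.
{Orton, Elton}: service 538 + fixed 208 = 746
{Orton}: service 623 + fixed 130 = 753
{Joliet, Orton, Sutton, Ryde, Elton}: service 406 + fixed 704 = 1110
No other subset beats 711.

Minimum total cost: 711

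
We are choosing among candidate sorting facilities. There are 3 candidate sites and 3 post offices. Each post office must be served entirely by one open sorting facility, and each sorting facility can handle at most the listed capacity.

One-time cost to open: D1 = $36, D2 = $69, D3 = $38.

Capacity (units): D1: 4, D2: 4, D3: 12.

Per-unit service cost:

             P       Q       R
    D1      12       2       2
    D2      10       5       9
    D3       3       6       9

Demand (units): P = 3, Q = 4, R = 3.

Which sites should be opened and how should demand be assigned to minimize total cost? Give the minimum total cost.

Minimum total cost: 98

Open {D3}: P→D3 3·3=9, Q→D3 6·4=24, R→D3 9·3=27.
Loads: D3 carries 10/12. Service 60; fixed 38; total 98.
Next best feasible plan costs 113.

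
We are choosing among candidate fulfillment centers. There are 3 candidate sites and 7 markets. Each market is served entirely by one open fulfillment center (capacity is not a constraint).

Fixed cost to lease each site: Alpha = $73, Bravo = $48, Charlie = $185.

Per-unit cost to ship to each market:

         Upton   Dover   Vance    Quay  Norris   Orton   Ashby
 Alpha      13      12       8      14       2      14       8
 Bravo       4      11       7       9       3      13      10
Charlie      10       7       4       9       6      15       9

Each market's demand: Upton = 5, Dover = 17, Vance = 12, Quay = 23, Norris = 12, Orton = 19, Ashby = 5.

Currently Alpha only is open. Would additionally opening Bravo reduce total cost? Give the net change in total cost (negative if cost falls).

Yes — net change −160 (cost falls by 160).

Current service cost with {Alpha}: 1017.
Adding Bravo: each market re-picks its cheapest; new service cost 809, saving 208.
Extra fixed cost: 48. Net change = 48 − 208 = -160.
(Totals: 1090 → 930.)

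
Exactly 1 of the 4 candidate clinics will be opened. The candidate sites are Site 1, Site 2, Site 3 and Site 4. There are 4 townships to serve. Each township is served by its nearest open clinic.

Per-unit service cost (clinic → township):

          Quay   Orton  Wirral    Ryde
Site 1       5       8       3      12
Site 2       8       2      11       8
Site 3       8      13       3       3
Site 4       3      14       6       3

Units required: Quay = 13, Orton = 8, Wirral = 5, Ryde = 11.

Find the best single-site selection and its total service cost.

Choose Site 4 only; total service cost 214.

With exactly 1 open, each township uses its cheapest among the chosen.
{Site 4}: Quay→Site 4 3·13=39, Orton→Site 4 14·8=112, Wirral→Site 4 6·5=30, Ryde→Site 4 3·11=33. Service cost 214.
{Site 3}: service cost 256
{Site 2}: service cost 263
Among all 4 size-1 choices, {Site 4} is lowest.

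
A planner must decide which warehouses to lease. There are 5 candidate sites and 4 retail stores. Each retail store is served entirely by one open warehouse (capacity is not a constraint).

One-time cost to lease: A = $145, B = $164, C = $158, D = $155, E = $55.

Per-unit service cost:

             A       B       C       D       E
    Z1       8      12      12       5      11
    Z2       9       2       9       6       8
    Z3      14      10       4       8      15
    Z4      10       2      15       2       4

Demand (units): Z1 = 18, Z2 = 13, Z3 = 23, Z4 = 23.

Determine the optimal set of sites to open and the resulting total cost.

Open D only; minimum total cost 553.

For any fixed open set, each retail store goes to its cheapest open site; total = fixed + service.
{D}: Z1→D 5·18=90, Z2→D 6·13=78, Z3→D 8·23=184, Z4→D 2·23=46. Service 398; fixed 155; total 553.
{D, E}: Z1→D 5·18=90, Z2→D 6·13=78, Z3→D 8·23=184, Z4→D 2·23=46. Service 398; fixed 210; total 608.
{C, D}: service 306 + fixed 313 = 619
{A, B, C, D, E}: Z1→D 5·18=90, Z2→B 2·13=26, Z3→C 4·23=92, Z4→B 2·23=46. Service 254; fixed 677; total 931.
No other subset beats 553.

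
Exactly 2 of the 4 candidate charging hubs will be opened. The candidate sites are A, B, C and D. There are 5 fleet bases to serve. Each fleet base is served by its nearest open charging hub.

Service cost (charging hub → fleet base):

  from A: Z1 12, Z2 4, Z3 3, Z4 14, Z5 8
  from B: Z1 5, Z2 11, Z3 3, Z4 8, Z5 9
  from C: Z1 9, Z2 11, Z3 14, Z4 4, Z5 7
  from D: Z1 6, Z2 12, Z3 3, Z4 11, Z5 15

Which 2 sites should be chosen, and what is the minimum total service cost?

Choose A and C; total service cost 27.

With exactly 2 open, each fleet base uses its cheapest among the chosen.
{A, C}: Z1→C 9, Z2→A 4, Z3→A 3, Z4→C 4, Z5→C 7. Service cost 27.
{A, B}: service cost 28
{B, C}: service cost 30
Among all 6 size-2 choices, {A, C} is lowest.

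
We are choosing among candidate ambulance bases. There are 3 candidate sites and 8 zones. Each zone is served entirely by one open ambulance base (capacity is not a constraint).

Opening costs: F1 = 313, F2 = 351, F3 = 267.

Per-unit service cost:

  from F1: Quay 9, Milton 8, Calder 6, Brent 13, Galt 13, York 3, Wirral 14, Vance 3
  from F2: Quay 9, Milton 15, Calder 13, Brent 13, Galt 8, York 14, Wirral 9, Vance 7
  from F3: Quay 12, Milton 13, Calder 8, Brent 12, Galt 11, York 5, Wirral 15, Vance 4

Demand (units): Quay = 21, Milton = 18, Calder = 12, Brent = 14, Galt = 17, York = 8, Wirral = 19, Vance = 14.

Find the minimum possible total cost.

Minimum total cost: 1453

For any fixed open set, each zone goes to its cheapest open site; total = fixed + service.
{F1}: Quay→F1 9·21=189, Milton→F1 8·18=144, Calder→F1 6·12=72, Brent→F1 13·14=182, Galt→F1 13·17=221, York→F1 3·8=24, Wirral→F1 14·19=266, Vance→F1 3·14=42. Service 1140; fixed 313; total 1453.
{F3}: service 1318 + fixed 267 = 1585
{F1, F2}: service 960 + fixed 664 = 1624
{F1, F2, F3}: service 946 + fixed 931 = 1877
No other subset beats 1453.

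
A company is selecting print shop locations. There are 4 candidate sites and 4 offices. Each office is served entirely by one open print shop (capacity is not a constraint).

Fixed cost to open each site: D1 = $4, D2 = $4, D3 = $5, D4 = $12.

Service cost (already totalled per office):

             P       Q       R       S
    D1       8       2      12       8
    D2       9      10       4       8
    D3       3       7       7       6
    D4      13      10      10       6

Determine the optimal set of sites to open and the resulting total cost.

Open D1 and D3; minimum total cost 27.

For any fixed open set, each office goes to its cheapest open site; total = fixed + service.
{D1, D3}: P→D3 3, Q→D1 2, R→D3 7, S→D3 6. Service 18; fixed 9; total 27.
{D1, D2, D3}: service 15 + fixed 13 = 28
{D3}: service 23 + fixed 5 = 28
{D1, D2, D3, D4}: P→D3 3, Q→D1 2, R→D2 4, S→D3 6. Service 15; fixed 25; total 40.
No other subset beats 27.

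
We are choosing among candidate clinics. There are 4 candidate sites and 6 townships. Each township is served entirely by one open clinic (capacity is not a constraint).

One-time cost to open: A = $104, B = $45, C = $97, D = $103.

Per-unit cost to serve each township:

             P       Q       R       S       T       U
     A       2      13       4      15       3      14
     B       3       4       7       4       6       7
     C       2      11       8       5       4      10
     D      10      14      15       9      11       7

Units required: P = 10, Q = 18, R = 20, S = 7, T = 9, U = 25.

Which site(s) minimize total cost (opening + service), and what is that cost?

Open B only; minimum total cost 544.

For any fixed open set, each township goes to its cheapest open site; total = fixed + service.
{B}: P→B 3·10=30, Q→B 4·18=72, R→B 7·20=140, S→B 4·7=28, T→B 6·9=54, U→B 7·25=175. Service 499; fixed 45; total 544.
{A, B}: P→A 2·10=20, Q→B 4·18=72, R→A 4·20=80, S→B 4·7=28, T→A 3·9=27, U→B 7·25=175. Service 402; fixed 149; total 551.
{B, C}: service 471 + fixed 142 = 613
{A, B, C, D}: service 402 + fixed 349 = 751
No other subset beats 544.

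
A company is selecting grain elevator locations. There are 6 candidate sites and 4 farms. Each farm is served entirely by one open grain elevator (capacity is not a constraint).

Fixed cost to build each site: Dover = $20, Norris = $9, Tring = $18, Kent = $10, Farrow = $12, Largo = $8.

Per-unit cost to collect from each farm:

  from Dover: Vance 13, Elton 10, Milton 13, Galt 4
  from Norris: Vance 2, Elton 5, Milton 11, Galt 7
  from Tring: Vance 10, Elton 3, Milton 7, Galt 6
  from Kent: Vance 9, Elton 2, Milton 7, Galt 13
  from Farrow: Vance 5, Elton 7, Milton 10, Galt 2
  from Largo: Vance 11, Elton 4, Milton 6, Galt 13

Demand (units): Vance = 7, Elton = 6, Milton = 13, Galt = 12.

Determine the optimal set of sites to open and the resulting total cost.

Open Norris, Kent, Farrow and Largo; minimum total cost 167.

For any fixed open set, each farm goes to its cheapest open site; total = fixed + service.
{Norris, Kent, Farrow, Largo}: Vance→Norris 2·7=14, Elton→Kent 2·6=12, Milton→Largo 6·13=78, Galt→Farrow 2·12=24. Service 128; fixed 39; total 167.
{Norris, Farrow, Largo}: service 140 + fixed 29 = 169
{Norris, Kent, Farrow}: service 141 + fixed 31 = 172
{Dover, Norris, Tring, Kent, Farrow, Largo}: service 128 + fixed 77 = 205
No other subset beats 167.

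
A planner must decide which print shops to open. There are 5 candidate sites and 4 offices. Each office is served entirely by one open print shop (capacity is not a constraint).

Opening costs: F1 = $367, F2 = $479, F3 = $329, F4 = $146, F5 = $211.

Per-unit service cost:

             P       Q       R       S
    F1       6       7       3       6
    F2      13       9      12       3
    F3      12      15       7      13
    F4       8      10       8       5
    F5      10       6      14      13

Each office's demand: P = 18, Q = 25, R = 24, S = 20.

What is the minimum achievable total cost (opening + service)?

For any fixed open set, each office goes to its cheapest open site; total = fixed + service.
{F4}: P→F4 8·18=144, Q→F4 10·25=250, R→F4 8·24=192, S→F4 5·20=100. Service 686; fixed 146; total 832.
{F1}: service 475 + fixed 367 = 842
{F4, F5}: service 586 + fixed 357 = 943
{F1, F2, F3, F4, F5}: service 390 + fixed 1532 = 1922
No other subset beats 832.

Minimum total cost: 832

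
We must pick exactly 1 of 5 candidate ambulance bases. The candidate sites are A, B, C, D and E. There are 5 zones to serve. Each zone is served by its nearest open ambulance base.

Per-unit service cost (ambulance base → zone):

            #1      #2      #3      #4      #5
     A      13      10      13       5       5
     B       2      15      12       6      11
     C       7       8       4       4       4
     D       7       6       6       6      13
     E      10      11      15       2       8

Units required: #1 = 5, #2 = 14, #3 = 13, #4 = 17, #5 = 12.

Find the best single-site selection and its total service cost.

Choose C only; total service cost 315.

With exactly 1 open, each zone uses its cheapest among the chosen.
{C}: #1→C 7·5=35, #2→C 8·14=112, #3→C 4·13=52, #4→C 4·17=68, #5→C 4·12=48. Service cost 315.
{D}: service cost 455
{A}: service cost 519
Among all 5 size-1 choices, {C} is lowest.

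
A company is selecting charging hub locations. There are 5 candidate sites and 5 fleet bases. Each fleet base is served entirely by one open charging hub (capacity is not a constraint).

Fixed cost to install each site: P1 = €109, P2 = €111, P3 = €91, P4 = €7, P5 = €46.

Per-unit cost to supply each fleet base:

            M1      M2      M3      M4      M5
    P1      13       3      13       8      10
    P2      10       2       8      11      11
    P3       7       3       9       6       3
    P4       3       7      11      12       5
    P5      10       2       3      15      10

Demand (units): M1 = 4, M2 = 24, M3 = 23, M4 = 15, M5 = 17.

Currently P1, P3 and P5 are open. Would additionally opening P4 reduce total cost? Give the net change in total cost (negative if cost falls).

Current service cost with {P1, P3, P5}: 286.
Adding P4: each fleet base re-picks its cheapest; new service cost 270, saving 16.
Extra fixed cost: 7. Net change = 7 − 16 = -9.
(Totals: 532 → 523.)

Yes — net change −9 (cost falls by 9).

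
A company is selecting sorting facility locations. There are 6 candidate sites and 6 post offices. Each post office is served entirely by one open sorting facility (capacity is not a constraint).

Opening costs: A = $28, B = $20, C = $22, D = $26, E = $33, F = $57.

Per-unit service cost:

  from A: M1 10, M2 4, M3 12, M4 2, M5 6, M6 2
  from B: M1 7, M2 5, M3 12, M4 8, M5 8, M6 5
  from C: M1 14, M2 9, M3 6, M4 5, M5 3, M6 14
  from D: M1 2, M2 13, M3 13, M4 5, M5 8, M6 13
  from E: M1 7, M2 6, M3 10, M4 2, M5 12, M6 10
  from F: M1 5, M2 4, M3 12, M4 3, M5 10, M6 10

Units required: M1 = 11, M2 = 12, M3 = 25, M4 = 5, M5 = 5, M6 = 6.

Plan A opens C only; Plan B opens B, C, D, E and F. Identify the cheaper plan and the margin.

Plan B is cheaper by 125.

Plan A: {C}: M1→C 14·11=154, M2→C 9·12=108, M3→C 6·25=150, M4→C 5·5=25, M5→C 3·5=15, M6→C 14·6=84. Service 536; fixed 22; total 558.
Plan B: {B, C, D, E, F}: M1→D 2·11=22, M2→F 4·12=48, M3→C 6·25=150, M4→E 2·5=10, M5→C 3·5=15, M6→B 5·6=30. Service 275; fixed 158; total 433.
Difference: |558 − 433| = 125.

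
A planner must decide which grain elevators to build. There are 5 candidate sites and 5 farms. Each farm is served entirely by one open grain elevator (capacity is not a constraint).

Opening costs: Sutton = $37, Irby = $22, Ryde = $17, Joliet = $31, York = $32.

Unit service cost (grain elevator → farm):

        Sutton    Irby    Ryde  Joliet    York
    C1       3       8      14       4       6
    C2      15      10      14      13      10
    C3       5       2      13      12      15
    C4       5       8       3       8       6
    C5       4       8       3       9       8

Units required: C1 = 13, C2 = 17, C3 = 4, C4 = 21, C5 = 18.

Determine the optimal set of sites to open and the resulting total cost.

Open Sutton, Irby and Ryde; minimum total cost 410.

For any fixed open set, each farm goes to its cheapest open site; total = fixed + service.
{Sutton, Irby, Ryde}: C1→Sutton 3·13=39, C2→Irby 10·17=170, C3→Irby 2·4=8, C4→Ryde 3·21=63, C5→Ryde 3·18=54. Service 334; fixed 76; total 410.
{Irby, Ryde, Joliet}: C1→Joliet 4·13=52, C2→Irby 10·17=170, C3→Irby 2·4=8, C4→Ryde 3·21=63, C5→Ryde 3·18=54. Service 347; fixed 70; total 417.
{Sutton, Ryde, York}: C1→Sutton 3·13=39, C2→York 10·17=170, C3→Sutton 5·4=20, C4→Ryde 3·21=63, C5→Ryde 3·18=54. Service 346; fixed 86; total 432.
{Sutton, Irby, Ryde, Joliet, York}: C1→Sutton 3·13=39, C2→Irby 10·17=170, C3→Irby 2·4=8, C4→Ryde 3·21=63, C5→Ryde 3·18=54. Service 334; fixed 139; total 473.
No other subset beats 410.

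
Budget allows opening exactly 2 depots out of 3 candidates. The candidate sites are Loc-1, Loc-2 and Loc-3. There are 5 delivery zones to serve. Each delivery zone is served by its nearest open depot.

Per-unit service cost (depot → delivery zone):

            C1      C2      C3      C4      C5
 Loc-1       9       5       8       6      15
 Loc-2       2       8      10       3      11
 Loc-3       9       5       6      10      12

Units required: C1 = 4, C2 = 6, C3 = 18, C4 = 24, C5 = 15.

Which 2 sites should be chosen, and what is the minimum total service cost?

Choose Loc-2 and Loc-3; total service cost 383.

With exactly 2 open, each delivery zone uses its cheapest among the chosen.
{Loc-2, Loc-3}: C1→Loc-2 2·4=8, C2→Loc-3 5·6=30, C3→Loc-3 6·18=108, C4→Loc-2 3·24=72, C5→Loc-2 11·15=165. Service cost 383.
{Loc-1, Loc-2}: service cost 419
{Loc-1, Loc-3}: service cost 498
Among all 3 size-2 choices, {Loc-2, Loc-3} is lowest.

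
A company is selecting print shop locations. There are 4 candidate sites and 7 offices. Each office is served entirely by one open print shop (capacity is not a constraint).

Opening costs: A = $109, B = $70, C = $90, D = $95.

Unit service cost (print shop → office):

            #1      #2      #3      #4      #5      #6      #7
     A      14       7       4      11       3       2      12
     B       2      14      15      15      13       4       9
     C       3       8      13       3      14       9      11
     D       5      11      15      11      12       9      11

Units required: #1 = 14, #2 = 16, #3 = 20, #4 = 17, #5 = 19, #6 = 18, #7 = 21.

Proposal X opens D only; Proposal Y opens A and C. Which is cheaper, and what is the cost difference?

Proposal Y is cheaper by 641.

Proposal X: {D}: #1→D 5·14=70, #2→D 11·16=176, #3→D 15·20=300, #4→D 11·17=187, #5→D 12·19=228, #6→D 9·18=162, #7→D 11·21=231. Service 1354; fixed 95; total 1449.
Proposal Y: {A, C}: #1→C 3·14=42, #2→A 7·16=112, #3→A 4·20=80, #4→C 3·17=51, #5→A 3·19=57, #6→A 2·18=36, #7→C 11·21=231. Service 609; fixed 199; total 808.
Difference: |1449 − 808| = 641.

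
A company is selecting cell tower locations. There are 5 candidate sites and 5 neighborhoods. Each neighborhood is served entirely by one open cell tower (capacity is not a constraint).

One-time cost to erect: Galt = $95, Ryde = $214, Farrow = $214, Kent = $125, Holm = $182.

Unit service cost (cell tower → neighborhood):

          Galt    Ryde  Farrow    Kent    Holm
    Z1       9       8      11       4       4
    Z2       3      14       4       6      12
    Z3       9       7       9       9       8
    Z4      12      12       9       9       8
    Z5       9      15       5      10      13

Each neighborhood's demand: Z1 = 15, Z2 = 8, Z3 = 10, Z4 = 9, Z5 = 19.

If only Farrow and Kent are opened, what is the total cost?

Each neighborhood is assigned to its cheapest site among the open ones.
{Farrow, Kent}: Z1→Kent 4·15=60, Z2→Farrow 4·8=32, Z3→Farrow 9·10=90, Z4→Farrow 9·9=81, Z5→Farrow 5·19=95. Service 358; fixed 339; total 697.

Total cost: 697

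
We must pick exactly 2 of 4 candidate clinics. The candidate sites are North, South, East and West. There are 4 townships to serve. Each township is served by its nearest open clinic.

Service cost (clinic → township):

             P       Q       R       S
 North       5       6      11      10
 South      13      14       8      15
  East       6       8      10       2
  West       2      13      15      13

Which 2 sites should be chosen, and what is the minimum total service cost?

Choose East and West; total service cost 22.

With exactly 2 open, each township uses its cheapest among the chosen.
{East, West}: P→West 2, Q→East 8, R→East 10, S→East 2. Service cost 22.
{North, East}: service cost 23
{South, East}: service cost 24
Among all 6 size-2 choices, {East, West} is lowest.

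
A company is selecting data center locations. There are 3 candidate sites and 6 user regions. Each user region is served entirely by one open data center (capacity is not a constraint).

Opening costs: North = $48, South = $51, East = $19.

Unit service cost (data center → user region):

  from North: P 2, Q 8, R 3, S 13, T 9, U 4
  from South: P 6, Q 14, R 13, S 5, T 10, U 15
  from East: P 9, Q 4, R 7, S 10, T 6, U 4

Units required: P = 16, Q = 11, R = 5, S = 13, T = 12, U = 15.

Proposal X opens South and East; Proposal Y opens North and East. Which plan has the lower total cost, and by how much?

Proposal X: {South, East}: P→South 6·16=96, Q→East 4·11=44, R→East 7·5=35, S→South 5·13=65, T→East 6·12=72, U→East 4·15=60. Service 372; fixed 70; total 442.
Proposal Y: {North, East}: P→North 2·16=32, Q→East 4·11=44, R→North 3·5=15, S→East 10·13=130, T→East 6·12=72, U→North 4·15=60. Service 353; fixed 67; total 420.
Difference: |442 − 420| = 22.

Proposal Y is cheaper by 22.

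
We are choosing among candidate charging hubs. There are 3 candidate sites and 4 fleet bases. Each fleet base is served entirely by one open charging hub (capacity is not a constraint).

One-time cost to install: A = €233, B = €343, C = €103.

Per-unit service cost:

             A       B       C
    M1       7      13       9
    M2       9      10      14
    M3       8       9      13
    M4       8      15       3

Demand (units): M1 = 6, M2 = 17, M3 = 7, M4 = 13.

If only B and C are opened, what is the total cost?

Total cost: 772

Each fleet base is assigned to its cheapest site among the open ones.
{B, C}: M1→C 9·6=54, M2→B 10·17=170, M3→B 9·7=63, M4→C 3·13=39. Service 326; fixed 446; total 772.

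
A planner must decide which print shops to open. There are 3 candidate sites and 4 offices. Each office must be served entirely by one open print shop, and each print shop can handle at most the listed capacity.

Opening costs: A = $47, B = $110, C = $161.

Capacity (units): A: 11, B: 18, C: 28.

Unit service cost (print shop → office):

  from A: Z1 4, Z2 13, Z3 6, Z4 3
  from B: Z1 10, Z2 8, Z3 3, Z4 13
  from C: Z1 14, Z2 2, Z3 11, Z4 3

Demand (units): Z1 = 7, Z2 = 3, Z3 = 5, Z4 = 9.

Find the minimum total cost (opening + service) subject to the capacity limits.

Open {A, B}: Z1→B 10·7=70, Z2→B 8·3=24, Z3→B 3·5=15, Z4→A 3·9=27.
Loads: A carries 9/11, B carries 15/18. Service 136; fixed 157; total 293.
Next best feasible plan costs 324.

Minimum total cost: 293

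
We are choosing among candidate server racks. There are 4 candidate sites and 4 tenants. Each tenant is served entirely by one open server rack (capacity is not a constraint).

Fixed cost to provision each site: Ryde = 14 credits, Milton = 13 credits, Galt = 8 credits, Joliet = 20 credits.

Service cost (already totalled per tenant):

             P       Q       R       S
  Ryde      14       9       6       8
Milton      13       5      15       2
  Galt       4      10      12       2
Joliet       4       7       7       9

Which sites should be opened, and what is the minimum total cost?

For any fixed open set, each tenant goes to its cheapest open site; total = fixed + service.
{Galt}: P→Galt 4, Q→Galt 10, R→Galt 12, S→Galt 2. Service 28; fixed 8; total 36.
{Ryde, Galt}: service 21 + fixed 22 = 43
{Milton, Galt}: P→Galt 4, Q→Milton 5, R→Galt 12, S→Milton 2. Service 23; fixed 21; total 44.
{Ryde, Milton, Galt, Joliet}: service 17 + fixed 55 = 72
No other subset beats 36.

Open Galt only; minimum total cost 36.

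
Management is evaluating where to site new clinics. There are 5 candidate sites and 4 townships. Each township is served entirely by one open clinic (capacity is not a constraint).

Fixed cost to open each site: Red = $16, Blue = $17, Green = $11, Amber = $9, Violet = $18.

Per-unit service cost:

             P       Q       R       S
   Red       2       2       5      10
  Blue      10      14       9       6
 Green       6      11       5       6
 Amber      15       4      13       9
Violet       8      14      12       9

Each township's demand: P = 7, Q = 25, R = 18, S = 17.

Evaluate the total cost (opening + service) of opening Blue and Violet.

Each township is assigned to its cheapest site among the open ones.
{Blue, Violet}: P→Violet 8·7=56, Q→Blue 14·25=350, R→Blue 9·18=162, S→Blue 6·17=102. Service 670; fixed 35; total 705.

Total cost: 705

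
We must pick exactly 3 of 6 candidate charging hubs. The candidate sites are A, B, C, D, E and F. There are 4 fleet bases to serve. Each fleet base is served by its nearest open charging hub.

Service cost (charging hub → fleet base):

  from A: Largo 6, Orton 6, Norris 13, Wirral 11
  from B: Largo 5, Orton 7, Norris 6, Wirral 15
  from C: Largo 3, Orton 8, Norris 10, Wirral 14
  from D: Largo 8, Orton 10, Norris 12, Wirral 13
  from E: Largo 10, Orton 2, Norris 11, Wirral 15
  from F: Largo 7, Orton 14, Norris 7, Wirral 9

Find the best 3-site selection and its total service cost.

Choose C, E and F; total service cost 21.

With exactly 3 open, each fleet base uses its cheapest among the chosen.
{C, E, F}: Largo→C 3, Orton→E 2, Norris→F 7, Wirral→F 9. Service cost 21.
{B, E, F}: service cost 22
{A, B, E}: service cost 24
Among all 20 size-3 choices, {C, E, F} is lowest.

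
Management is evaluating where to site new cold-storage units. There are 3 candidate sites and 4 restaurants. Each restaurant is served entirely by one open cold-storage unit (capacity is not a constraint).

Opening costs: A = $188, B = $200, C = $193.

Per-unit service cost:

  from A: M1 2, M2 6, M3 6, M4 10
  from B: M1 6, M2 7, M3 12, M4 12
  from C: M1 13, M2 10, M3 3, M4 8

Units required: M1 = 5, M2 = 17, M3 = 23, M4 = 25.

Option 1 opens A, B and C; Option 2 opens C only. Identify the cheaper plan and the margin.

Option 2 is cheaper by 265.

Option 1: {A, B, C}: M1→A 2·5=10, M2→A 6·17=102, M3→C 3·23=69, M4→C 8·25=200. Service 381; fixed 581; total 962.
Option 2: {C}: M1→C 13·5=65, M2→C 10·17=170, M3→C 3·23=69, M4→C 8·25=200. Service 504; fixed 193; total 697.
Difference: |962 − 697| = 265.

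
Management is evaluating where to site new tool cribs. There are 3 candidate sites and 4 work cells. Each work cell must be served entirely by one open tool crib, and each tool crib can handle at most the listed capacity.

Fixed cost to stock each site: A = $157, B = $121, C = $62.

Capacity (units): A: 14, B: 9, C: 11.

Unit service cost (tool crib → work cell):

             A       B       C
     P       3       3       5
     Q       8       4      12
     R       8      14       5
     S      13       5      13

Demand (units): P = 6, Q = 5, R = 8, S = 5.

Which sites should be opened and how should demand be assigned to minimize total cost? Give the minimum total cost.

Open {A, C}: P→C 5·6=30, Q→A 8·5=40, R→A 8·8=64, S→C 13·5=65.
Loads: A carries 13/14, C carries 11/11. Service 199; fixed 219; total 418.
Next best feasible plan costs 426.

Minimum total cost: 418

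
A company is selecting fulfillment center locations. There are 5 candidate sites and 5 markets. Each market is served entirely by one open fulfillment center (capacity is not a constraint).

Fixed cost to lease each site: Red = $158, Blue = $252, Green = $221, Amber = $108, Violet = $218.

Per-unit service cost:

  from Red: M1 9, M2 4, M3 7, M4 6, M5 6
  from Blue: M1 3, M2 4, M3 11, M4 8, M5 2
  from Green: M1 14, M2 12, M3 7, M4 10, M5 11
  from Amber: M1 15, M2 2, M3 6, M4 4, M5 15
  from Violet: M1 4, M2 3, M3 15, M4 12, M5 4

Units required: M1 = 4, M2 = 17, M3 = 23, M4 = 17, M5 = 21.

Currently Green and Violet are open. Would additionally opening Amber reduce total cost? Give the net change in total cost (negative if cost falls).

Yes — net change −34 (cost falls by 34).

Current service cost with {Green, Violet}: 482.
Adding Amber: each market re-picks its cheapest; new service cost 340, saving 142.
Extra fixed cost: 108. Net change = 108 − 142 = -34.
(Totals: 921 → 887.)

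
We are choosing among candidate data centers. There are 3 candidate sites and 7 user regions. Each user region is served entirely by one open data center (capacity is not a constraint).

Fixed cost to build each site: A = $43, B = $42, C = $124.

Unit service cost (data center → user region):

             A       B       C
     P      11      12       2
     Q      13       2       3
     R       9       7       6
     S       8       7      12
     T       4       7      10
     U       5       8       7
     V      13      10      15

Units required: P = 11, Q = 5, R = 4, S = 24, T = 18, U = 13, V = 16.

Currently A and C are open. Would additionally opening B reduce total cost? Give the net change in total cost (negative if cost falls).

Yes — net change −35 (cost falls by 35).

Current service cost with {A, C}: 598.
Adding B: each user region re-picks its cheapest; new service cost 521, saving 77.
Extra fixed cost: 42. Net change = 42 − 77 = -35.
(Totals: 765 → 730.)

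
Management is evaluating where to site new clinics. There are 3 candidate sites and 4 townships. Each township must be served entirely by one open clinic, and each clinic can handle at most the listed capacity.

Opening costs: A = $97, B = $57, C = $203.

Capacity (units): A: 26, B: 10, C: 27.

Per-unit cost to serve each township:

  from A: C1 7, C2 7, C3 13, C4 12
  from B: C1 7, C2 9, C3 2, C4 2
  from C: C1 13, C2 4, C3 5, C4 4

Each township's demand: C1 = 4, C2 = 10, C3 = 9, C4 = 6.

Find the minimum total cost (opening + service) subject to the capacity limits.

Minimum total cost: 342

Open {A, B}: C1→A 7·4=28, C2→A 7·10=70, C3→B 2·9=18, C4→A 12·6=72.
Loads: A carries 20/26, B carries 9/10. Service 188; fixed 154; total 342.
Next best feasible plan costs 381.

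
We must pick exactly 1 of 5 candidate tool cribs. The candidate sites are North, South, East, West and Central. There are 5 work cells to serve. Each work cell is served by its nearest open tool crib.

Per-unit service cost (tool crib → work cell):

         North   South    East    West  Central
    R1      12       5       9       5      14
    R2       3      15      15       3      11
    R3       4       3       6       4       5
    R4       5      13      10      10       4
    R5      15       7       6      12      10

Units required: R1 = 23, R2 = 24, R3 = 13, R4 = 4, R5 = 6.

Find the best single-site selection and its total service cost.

Choose West only; total service cost 351.

With exactly 1 open, each work cell uses its cheapest among the chosen.
{West}: R1→West 5·23=115, R2→West 3·24=72, R3→West 4·13=52, R4→West 10·4=40, R5→West 12·6=72. Service cost 351.
{North}: service cost 510
{South}: service cost 608
Among all 5 size-1 choices, {West} is lowest.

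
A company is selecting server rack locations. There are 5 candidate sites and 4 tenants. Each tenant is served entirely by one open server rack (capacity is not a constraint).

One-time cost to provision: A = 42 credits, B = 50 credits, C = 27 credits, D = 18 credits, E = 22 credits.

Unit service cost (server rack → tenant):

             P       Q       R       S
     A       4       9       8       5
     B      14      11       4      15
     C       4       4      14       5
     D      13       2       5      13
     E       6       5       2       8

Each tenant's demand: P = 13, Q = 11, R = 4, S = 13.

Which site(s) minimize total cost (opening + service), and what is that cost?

Open C and D; minimum total cost 204.

For any fixed open set, each tenant goes to its cheapest open site; total = fixed + service.
{C, D}: P→C 4·13=52, Q→D 2·11=22, R→D 5·4=20, S→C 5·13=65. Service 159; fixed 45; total 204.
{C, D, E}: service 147 + fixed 67 = 214
{C, E}: P→C 4·13=52, Q→C 4·11=44, R→E 2·4=8, S→C 5·13=65. Service 169; fixed 49; total 218.
{A, B, C, D, E}: service 147 + fixed 159 = 306
No other subset beats 204.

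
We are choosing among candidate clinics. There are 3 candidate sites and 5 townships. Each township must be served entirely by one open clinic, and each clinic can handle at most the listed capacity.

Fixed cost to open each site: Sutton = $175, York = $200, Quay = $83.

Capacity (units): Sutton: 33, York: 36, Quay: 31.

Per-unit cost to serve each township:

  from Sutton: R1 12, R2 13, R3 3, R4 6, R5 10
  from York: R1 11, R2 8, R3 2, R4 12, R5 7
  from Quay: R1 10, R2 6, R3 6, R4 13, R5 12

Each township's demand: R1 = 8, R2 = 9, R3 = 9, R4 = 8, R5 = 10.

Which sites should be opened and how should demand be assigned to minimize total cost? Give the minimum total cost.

Minimum total cost: 567

Open {Sutton, Quay}: R1→Quay 10·8=80, R2→Quay 6·9=54, R3→Sutton 3·9=27, R4→Sutton 6·8=48, R5→Sutton 10·10=100.
Loads: Sutton carries 27/33, Quay carries 17/31. Service 309; fixed 258; total 567.
Next best feasible plan costs 587.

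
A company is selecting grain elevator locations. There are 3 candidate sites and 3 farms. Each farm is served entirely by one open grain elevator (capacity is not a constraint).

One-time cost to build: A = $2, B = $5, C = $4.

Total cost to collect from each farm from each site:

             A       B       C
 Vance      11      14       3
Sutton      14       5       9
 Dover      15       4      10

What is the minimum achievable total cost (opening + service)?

For any fixed open set, each farm goes to its cheapest open site; total = fixed + service.
{B, C}: Vance→C 3, Sutton→B 5, Dover→B 4. Service 12; fixed 9; total 21.
{A, B, C}: Vance→C 3, Sutton→B 5, Dover→B 4. Service 12; fixed 11; total 23.
{C}: Vance→C 3, Sutton→C 9, Dover→C 10. Service 22; fixed 4; total 26.
{A}: Vance→A 11, Sutton→A 14, Dover→A 15. Service 40; fixed 2; total 42.
No other subset beats 21.

Minimum total cost: 21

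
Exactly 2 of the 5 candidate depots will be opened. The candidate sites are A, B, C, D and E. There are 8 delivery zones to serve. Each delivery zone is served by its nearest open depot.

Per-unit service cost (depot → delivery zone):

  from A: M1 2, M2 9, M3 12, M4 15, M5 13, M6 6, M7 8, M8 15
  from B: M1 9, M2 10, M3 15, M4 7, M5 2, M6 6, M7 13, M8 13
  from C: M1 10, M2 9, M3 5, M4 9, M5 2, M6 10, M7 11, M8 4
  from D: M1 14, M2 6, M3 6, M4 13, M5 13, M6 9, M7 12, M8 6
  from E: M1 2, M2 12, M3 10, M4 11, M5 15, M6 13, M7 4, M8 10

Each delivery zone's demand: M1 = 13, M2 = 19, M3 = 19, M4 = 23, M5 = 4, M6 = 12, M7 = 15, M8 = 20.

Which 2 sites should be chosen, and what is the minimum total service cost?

With exactly 2 open, each delivery zone uses its cheapest among the chosen.
{C, E}: M1→E 2·13=26, M2→C 9·19=171, M3→C 5·19=95, M4→C 9·23=207, M5→C 2·4=8, M6→C 10·12=120, M7→E 4·15=60, M8→C 4·20=80. Service cost 767.
{A, C}: service cost 779
{D, E}: service cost 847
Among all 10 size-2 choices, {C, E} is lowest.

Choose C and E; total service cost 767.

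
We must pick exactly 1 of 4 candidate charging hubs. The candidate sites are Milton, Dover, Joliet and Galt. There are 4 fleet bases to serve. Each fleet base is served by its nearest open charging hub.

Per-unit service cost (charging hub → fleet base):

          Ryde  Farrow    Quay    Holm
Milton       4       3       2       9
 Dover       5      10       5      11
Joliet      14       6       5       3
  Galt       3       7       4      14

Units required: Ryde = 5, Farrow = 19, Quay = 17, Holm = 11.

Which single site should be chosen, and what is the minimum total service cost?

With exactly 1 open, each fleet base uses its cheapest among the chosen.
{Milton}: Ryde→Milton 4·5=20, Farrow→Milton 3·19=57, Quay→Milton 2·17=34, Holm→Milton 9·11=99. Service cost 210.
{Joliet}: service cost 302
{Galt}: service cost 370
Among all 4 size-1 choices, {Milton} is lowest.

Choose Milton only; total service cost 210.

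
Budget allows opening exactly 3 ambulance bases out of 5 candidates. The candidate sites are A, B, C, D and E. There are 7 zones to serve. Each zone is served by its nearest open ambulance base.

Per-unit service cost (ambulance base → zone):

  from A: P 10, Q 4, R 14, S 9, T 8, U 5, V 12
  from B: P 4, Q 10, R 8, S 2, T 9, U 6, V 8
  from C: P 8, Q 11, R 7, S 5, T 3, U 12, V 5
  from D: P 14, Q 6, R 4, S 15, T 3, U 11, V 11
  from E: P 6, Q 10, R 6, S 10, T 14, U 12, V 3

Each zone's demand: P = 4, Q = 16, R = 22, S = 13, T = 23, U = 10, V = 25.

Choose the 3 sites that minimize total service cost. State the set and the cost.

Choose B, D and E; total service cost 430.

With exactly 3 open, each zone uses its cheapest among the chosen.
{B, D, E}: P→B 4·4=16, Q→D 6·16=96, R→D 4·22=88, S→B 2·13=26, T→D 3·23=69, U→B 6·10=60, V→E 3·25=75. Service cost 430.
{A, C, E}: service cost 479
{B, C, D}: service cost 480
Among all 10 size-3 choices, {B, D, E} is lowest.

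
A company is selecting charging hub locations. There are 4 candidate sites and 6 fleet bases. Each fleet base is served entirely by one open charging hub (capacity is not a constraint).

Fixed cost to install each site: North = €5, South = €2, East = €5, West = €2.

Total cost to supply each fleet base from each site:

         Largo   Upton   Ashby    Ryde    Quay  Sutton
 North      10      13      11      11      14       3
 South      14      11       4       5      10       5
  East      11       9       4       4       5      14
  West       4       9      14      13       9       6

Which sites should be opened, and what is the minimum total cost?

Open East and West; minimum total cost 39.

For any fixed open set, each fleet base goes to its cheapest open site; total = fixed + service.
{East, West}: Largo→West 4, Upton→East 9, Ashby→East 4, Ryde→East 4, Quay→East 5, Sutton→West 6. Service 32; fixed 7; total 39.
{South, East, West}: service 31 + fixed 9 = 40
{South, West}: Largo→West 4, Upton→West 9, Ashby→South 4, Ryde→South 5, Quay→West 9, Sutton→South 5. Service 36; fixed 4; total 40.
{North, South, East, West}: Largo→West 4, Upton→East 9, Ashby→South 4, Ryde→East 4, Quay→East 5, Sutton→North 3. Service 29; fixed 14; total 43.
No other subset beats 39.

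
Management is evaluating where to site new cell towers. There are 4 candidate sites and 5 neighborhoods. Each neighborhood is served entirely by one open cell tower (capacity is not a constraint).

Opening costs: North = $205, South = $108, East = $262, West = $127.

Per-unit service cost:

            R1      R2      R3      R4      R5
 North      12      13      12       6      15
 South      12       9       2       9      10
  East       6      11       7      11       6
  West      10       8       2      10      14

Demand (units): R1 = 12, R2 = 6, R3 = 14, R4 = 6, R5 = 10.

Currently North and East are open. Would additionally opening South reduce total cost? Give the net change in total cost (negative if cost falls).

No — net change +26 (cost rises by 26).

Current service cost with {North, East}: 332.
Adding South: each neighborhood re-picks its cheapest; new service cost 250, saving 82.
Extra fixed cost: 108. Net change = 108 − 82 = 26.
(Totals: 799 → 825.)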